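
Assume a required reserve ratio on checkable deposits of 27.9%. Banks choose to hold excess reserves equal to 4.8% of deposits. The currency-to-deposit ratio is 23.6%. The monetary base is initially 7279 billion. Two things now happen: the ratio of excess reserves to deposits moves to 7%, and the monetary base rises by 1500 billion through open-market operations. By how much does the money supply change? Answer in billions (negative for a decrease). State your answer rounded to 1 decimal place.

2568.3 billion

Before: m₁ = (1 + 0.236) / (0.279 + 0.048 + 0.236) ≈ 2.195382, MB₁ = 7279, so M₁ = 2.195382 × 7279 ≈ 15980.1856 billion.
After: m₂ = (1 + 0.236) / (0.279 + 0.07 + 0.236) ≈ 2.112821, MB₂ = 7279 + 1500 = 8779, so M₂ = 2.112821 × 8779 ≈ 18548.4556 billion.
ΔM = M₂ − M₁ = 18548.4556 − 15980.1856 = 2568.27 billion.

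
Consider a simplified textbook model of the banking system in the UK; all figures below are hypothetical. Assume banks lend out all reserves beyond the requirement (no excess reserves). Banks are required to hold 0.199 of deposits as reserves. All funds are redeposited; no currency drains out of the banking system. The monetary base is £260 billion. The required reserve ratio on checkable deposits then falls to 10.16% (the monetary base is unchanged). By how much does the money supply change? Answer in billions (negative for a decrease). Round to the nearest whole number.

£1253 billion

Initially m₁ = 1 / (0.199) ≈ 5.0251, so M₁ = 5.0251 × 260 = 1306.526 billion.
After the change m₂ = 1 / (0.1016) ≈ 9.8425, so M₂ = 9.8425 × 260 = 2559.05 billion.
ΔM = M₂ − M₁ = 2559.05 − 1306.526 = 1252.524 billion.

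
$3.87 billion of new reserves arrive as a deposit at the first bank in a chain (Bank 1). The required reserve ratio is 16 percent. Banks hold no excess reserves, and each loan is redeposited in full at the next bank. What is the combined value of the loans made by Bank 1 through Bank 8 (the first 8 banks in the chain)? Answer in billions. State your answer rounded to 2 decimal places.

Bank i lends (1 − rr)^i of the original deposit: Bank 1 lends 3.87·0.8400 = 3.2508, Bank 2 lends 3.87·0.8400² ≈ 2.7307, and so on.
Summing a geometric series: total = 3.87·[0.8400·(1 − 0.8400^8) / (1 − 0.8400)] ≈ 15.2813 billion.

$15.28 billion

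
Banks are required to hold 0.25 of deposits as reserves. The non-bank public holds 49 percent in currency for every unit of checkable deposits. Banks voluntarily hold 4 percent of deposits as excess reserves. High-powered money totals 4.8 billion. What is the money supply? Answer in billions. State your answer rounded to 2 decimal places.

9.17 billion

The money multiplier is m = (1 + c) / (rr + e + c) = (1 + 0.49) / (0.25 + 0.04 + 0.49) ≈ 1.9103.
So M = m × MB = 1.9103 × 4.8 ≈ 9.1694 billion.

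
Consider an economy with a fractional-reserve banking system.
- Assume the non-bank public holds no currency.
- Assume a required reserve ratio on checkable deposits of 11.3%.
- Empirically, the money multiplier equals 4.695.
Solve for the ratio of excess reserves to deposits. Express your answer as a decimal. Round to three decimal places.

0.100

Using m = 4.695. Since m = (1 + c)/(c + rr + e), the denominator satisfies c + rr + e = (1 + c)/m = (1 + 0) / 4.695 ≈ 0.212993.
With c = 0 and rr = 0.113, the ratio of excess reserves to deposits is 0.212993 − 0 − 0.113 = 0.099993.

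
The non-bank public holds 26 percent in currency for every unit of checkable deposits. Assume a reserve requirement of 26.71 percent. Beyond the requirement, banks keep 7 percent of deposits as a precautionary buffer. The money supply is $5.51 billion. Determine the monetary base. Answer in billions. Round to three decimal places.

$2.611 billion

The money multiplier is m = (1 + c) / (rr + e + c) = (1 + 0.26) / (0.2671 + 0.07 + 0.26) ≈ 2.11020.
MB = M / m = 5.51 / 2.11020 ≈ 2.6111 billion.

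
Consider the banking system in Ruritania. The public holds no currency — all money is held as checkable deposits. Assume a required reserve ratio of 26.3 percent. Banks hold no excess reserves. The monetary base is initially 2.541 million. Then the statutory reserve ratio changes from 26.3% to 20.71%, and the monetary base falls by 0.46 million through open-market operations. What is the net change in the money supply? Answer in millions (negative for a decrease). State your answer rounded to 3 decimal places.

Before: m₁ = 1 / (0.263) ≈ 3.80228, MB₁ = 2.541, so M₁ = 3.80228 × 2.541 ≈ 9.6616 million.
After: m₂ = 1 / (0.2071) ≈ 4.82859, MB₂ = 2.541 − 0.46 = 2.081, so M₂ = 4.82859 × 2.081 ≈ 10.0483 million.
ΔM = M₂ − M₁ = 10.0483 − 9.6616 = 0.3867 million.

0.387 million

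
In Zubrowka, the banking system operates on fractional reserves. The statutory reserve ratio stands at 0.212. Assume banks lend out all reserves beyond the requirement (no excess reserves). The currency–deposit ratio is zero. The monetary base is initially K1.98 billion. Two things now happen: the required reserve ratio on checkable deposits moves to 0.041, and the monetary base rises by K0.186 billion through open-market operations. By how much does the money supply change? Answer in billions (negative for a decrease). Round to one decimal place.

K43.5 billion

Before: m₁ = 1 / (0.212) ≈ 4.7170, MB₁ = 1.98, so M₁ = 4.7170 × 1.98 ≈ 9.3397 billion.
After: m₂ = 1 / (0.041) ≈ 24.3902, MB₂ = 1.98 + 0.186 = 2.166, so M₂ = 24.3902 × 2.166 ≈ 52.8292 billion.
ΔM = M₂ − M₁ = 52.8292 − 9.3397 = 43.4895 billion.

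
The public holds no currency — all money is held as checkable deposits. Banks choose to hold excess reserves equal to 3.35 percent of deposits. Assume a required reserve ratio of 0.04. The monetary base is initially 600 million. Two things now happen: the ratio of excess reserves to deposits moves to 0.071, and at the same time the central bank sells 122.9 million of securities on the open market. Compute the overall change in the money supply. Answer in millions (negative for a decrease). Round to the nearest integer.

-3865 million

Before: m₁ = 1 / (0.04 + 0.0335) ≈ 13.6054, MB₁ = 600, so M₁ = 13.6054 × 600 = 8163.24 million.
After: m₂ = 1 / (0.04 + 0.071) ≈ 9.0090, MB₂ = 600 − 122.9 = 477.1, so M₂ = 9.0090 × 477.1 = 4298.1939 million.
ΔM = M₂ − M₁ = 4298.1939 − 8163.24 = -3865.0461 million.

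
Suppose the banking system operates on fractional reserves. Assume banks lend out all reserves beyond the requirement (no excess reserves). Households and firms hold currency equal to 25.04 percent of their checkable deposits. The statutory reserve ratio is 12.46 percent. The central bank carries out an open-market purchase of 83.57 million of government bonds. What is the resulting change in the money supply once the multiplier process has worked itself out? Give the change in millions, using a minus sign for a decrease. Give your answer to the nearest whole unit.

279 million

The money multiplier is m = (1 + c) / (rr + c) = (1 + 0.2504) / (0.1246 + 0.2504) = 3.3344.
The purchase adds 83.57 million of base, so ΔM = m × ΔMB = 3.3344 × (+83.57) ≈ 278.6558 million.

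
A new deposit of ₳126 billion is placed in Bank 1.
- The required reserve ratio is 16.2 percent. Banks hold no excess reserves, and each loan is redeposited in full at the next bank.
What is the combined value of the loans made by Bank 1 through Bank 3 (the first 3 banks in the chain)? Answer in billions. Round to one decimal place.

₳268.2 billion

Bank i lends (1 − rr)^i of the original deposit: Bank 1 lends 126·0.8380 = 105.5880, Bank 2 lends 126·0.8380² ≈ 88.4827, and so on.
Summing a geometric series: total = 126·[0.8380·(1 − 0.8380^3) / (1 − 0.8380)] ≈ 268.2193 billion.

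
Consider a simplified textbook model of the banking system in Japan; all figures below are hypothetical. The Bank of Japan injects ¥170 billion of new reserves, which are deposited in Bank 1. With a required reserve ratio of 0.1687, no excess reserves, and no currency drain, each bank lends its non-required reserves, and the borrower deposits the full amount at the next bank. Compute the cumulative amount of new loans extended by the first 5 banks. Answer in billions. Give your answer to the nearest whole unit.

Bank i lends (1 − rr)^i of the original deposit: Bank 1 lends 170·0.8313 = 141.3210, Bank 2 lends 170·0.8313² ≈ 117.4801, and so on.
Summing a geometric series: total = 170·[0.8313·(1 − 0.8313^5) / (1 − 0.8313)] ≈ 505.1379 billion.

¥505 billion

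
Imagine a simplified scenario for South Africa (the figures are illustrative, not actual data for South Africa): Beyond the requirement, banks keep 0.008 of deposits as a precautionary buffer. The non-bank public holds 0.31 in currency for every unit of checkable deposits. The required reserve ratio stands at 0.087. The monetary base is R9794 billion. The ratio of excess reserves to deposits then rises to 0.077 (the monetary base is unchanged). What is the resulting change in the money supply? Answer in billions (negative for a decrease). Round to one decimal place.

Initially m₁ = (1 + 0.31) / (0.087 + 0.008 + 0.31) ≈ 3.234568, so M₁ = 3.234568 × 9794 ≈ 31679.359 billion.
After the change m₂ = (1 + 0.31) / (0.087 + 0.077 + 0.31) ≈ 2.763713, so M₂ = 2.763713 × 9794 ≈ 27067.8051 billion.
ΔM = M₂ − M₁ = 27067.8051 − 31679.359 = -4611.5539 billion.

-4611.6 billion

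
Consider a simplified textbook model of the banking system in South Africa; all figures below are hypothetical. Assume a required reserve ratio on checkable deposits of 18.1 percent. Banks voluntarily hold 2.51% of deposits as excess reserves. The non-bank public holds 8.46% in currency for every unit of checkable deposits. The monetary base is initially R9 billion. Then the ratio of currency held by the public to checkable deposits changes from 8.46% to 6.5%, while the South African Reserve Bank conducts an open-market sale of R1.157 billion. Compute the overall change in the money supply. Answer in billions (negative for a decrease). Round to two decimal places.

-2.77 billion

Before: m₁ = (1 + 0.0846) / (0.181 + 0.0251 + 0.0846) ≈ 3.7310, MB₁ = 9, so M₁ = 3.7310 × 9 = 33.579 billion.
After: m₂ = (1 + 0.065) / (0.181 + 0.0251 + 0.065) ≈ 3.9284, MB₂ = 9 − 1.157 = 7.843, so M₂ = 3.9284 × 7.843 ≈ 30.8104 billion.
ΔM = M₂ − M₁ = 30.8104 − 33.579 = -2.7686 billion.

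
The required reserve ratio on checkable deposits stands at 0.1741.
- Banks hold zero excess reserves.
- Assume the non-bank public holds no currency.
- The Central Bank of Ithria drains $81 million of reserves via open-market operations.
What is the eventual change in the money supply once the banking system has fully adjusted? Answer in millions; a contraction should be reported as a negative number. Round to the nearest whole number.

-465 million

The simple money multiplier is m = 1/rr = 1/0.1741 ≈ 5.7438.
An open-market sale reduces the monetary base by 81 million, so ΔM = m × ΔMB = 5.7438 × (−81) = -465.2478 million.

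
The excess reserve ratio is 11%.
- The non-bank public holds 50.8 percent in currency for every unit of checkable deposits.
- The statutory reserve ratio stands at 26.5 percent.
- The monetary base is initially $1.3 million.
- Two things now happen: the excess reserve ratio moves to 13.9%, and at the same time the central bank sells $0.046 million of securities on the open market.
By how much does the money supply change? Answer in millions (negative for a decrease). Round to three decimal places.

-0.147 million

Before: m₁ = (1 + 0.508) / (0.265 + 0.11 + 0.508) ≈ 1.70781, MB₁ = 1.3, so M₁ = 1.70781 × 1.3 ≈ 2.2202 million.
After: m₂ = (1 + 0.508) / (0.265 + 0.139 + 0.508) ≈ 1.65351, MB₂ = 1.3 − 0.046 = 1.254, so M₂ = 1.65351 × 1.254 ≈ 2.0735 million.
ΔM = M₂ − M₁ = 2.0735 − 2.2202 = -0.1467 million.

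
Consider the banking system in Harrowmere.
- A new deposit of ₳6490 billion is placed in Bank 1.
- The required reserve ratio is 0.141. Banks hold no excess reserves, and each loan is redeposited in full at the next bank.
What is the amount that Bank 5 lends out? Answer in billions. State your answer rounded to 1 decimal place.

Each bank lends a fraction (1 − rr) = 0.8590 of the deposit it receives, so Bank 5 receives 6490·0.8590^4 and lends 6490·0.8590^5 ≈ 3035.3622 billion.

₳3035.4 billion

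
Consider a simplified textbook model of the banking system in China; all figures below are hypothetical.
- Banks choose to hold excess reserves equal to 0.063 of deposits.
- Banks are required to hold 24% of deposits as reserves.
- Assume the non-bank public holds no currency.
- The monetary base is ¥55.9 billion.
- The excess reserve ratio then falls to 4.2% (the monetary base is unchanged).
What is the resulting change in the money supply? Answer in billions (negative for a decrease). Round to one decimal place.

Initially m₁ = 1 / (0.24 + 0.063) ≈ 3.3003, so M₁ = 3.3003 × 55.9 ≈ 184.4868 billion.
After the change m₂ = 1 / (0.24 + 0.042) ≈ 3.5461, so M₂ = 3.5461 × 55.9 ≈ 198.227 billion.
ΔM = M₂ − M₁ = 198.227 − 184.4868 = 13.7402 billion.

¥13.7 billion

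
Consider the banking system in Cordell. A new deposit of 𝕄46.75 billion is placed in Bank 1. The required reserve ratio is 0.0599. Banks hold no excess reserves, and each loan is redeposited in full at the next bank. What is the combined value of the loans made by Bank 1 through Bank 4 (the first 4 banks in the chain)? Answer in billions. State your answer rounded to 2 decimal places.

𝕄160.62 billion

Bank i lends (1 − rr)^i of the original deposit: Bank 1 lends 46.75·0.9401 ≈ 43.9497, Bank 2 lends 46.75·0.9401² ≈ 41.3171, and so on.
Summing a geometric series: total = 46.75·[0.9401·(1 − 0.9401^4) / (1 − 0.9401)] ≈ 160.6245 billion.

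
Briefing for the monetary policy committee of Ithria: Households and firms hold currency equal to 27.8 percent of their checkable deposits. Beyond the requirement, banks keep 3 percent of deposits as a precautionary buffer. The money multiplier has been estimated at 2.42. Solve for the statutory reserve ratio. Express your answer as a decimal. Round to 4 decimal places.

0.2201

Using m = 2.42. Since m = (1 + c)/(c + rr + e), the denominator satisfies c + rr + e = (1 + c)/m = (1 + 0.278) / 2.42 ≈ 0.528099.
With c = 0.278 and e = 0.03, the statutory reserve ratio is 0.528099 − 0.278 − 0.03 = 0.220099.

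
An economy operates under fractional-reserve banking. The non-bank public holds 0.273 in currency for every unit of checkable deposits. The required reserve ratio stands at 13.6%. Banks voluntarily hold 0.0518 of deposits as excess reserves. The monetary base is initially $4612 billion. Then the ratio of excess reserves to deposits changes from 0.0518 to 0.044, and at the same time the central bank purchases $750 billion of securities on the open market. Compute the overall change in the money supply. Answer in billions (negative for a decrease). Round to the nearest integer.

$2327 billion

Before: m₁ = (1 + 0.273) / (0.136 + 0.0518 + 0.273) ≈ 2.76259, MB₁ = 4612, so M₁ = 2.76259 × 4612 ≈ 12741.0651 billion.
After: m₂ = (1 + 0.273) / (0.136 + 0.044 + 0.273) ≈ 2.81015, MB₂ = 4612 + 750 = 5362, so M₂ = 2.81015 × 5362 = 15068.0243 billion.
ΔM = M₂ − M₁ = 15068.0243 − 12741.0651 = 2326.9592 billion.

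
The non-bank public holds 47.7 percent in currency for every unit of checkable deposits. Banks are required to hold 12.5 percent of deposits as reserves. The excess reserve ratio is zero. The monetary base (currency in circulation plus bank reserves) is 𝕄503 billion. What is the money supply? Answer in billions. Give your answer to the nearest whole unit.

The money multiplier is m = (1 + c) / (rr + c) = (1 + 0.477) / (0.125 + 0.477) ≈ 2.4535.
So M = m × MB = 2.4535 × 503 = 1234.1105 billion.

𝕄1234 billion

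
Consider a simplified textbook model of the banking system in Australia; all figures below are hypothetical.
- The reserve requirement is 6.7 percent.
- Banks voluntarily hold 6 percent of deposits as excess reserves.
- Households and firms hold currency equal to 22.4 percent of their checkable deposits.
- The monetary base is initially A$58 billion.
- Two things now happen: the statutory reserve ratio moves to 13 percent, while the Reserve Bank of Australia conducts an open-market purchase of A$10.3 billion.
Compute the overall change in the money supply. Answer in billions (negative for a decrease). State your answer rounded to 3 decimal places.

-0.326 billion

Before: m₁ = (1 + 0.224) / (0.067 + 0.06 + 0.224) ≈ 3.487179, MB₁ = 58, so M₁ = 3.487179 × 58 ≈ 202.2564 billion.
After: m₂ = (1 + 0.224) / (0.13 + 0.06 + 0.224) ≈ 2.956522, MB₂ = 58 + 10.3 = 68.3, so M₂ = 2.956522 × 68.3 ≈ 201.9305 billion.
ΔM = M₂ − M₁ = 201.9305 − 202.2564 = -0.3259 billion.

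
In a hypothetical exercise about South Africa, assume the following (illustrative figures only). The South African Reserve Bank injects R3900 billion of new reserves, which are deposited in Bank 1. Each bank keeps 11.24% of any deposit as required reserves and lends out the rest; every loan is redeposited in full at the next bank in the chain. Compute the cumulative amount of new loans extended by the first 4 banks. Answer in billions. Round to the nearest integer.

R11682 billion

Bank i lends (1 − rr)^i of the original deposit: Bank 1 lends 3900·0.8876 = 3461.6400, Bank 2 lends 3900·0.8876² ≈ 3072.5517, and so on.
Summing a geometric series: total = 3900·[0.8876·(1 − 0.8876^4) / (1 − 0.8876)] ≈ 11682.0485 billion.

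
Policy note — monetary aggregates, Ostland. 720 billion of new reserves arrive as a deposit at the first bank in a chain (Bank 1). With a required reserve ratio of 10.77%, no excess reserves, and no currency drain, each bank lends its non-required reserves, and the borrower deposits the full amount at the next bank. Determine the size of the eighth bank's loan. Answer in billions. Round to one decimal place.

289.3 billion

Each bank lends a fraction (1 − rr) = 0.8923 of the deposit it receives, so Bank 8 receives 720·0.8923^7 and lends 720·0.8923^8 ≈ 289.3474 billion.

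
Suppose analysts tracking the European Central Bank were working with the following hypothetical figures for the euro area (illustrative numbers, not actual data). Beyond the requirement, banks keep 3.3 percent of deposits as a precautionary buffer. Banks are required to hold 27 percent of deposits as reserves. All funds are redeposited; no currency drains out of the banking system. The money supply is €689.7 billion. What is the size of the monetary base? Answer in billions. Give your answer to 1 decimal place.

The money multiplier is m = 1 / (rr + e) = 1 / (0.27 + 0.033) ≈ 3.30033.
MB = M / m = 689.7 / 3.30033 ≈ 208.9791 billion.

€209.0 billion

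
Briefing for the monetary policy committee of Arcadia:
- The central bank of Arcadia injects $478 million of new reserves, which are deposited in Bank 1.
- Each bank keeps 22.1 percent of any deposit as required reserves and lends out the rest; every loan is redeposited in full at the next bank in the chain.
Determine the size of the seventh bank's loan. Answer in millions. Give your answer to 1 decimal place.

Each bank lends a fraction (1 − rr) = 0.7790 of the deposit it receives, so Bank 7 receives 478·0.7790^6 and lends 478·0.7790^7 ≈ 83.2128 million.

$83.2 million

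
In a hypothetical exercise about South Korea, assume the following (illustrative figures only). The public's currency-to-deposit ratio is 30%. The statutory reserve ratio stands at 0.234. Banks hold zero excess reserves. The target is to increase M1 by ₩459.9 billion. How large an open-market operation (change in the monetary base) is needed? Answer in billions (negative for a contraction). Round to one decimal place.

₩188.9 billion

The money multiplier is m = (1 + c) / (rr + c) = (1 + 0.3) / (0.234 + 0.3) ≈ 2.43446.
ΔMB = ΔM / m = (+459.9) / 2.43446 ≈ 188.9125 billion.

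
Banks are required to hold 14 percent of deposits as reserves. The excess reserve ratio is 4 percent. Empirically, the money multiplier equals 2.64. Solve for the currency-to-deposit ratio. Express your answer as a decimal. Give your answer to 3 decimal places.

0.320

Using m = 2.64. From m = (1 + c)/(c + rr + e), rearranging gives 1 + c = m·(c + rr + e), so c·(1 − m) = m·(rr + e) − 1.
Hence c = [m·(rr + e) − 1]/(1 − m) = [2.64 × (0.14 + 0.04) − 1] / (1 − 2.64) = 0.320000.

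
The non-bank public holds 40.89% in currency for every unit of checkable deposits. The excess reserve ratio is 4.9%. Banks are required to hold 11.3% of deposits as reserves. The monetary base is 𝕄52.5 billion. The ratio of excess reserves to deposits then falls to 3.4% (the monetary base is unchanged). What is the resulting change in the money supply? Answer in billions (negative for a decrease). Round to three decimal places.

Initially m₁ = (1 + 0.4089) / (0.113 + 0.049 + 0.4089) ≈ 2.467858, so M₁ = 2.467858 × 52.5 ≈ 129.5625 billion.
After the change m₂ = (1 + 0.4089) / (0.113 + 0.034 + 0.4089) ≈ 2.534449, so M₂ = 2.534449 × 52.5 ≈ 133.0586 billion.
ΔM = M₂ − M₁ = 133.0586 − 129.5625 = 3.4961 billion.

𝕄3.496 billion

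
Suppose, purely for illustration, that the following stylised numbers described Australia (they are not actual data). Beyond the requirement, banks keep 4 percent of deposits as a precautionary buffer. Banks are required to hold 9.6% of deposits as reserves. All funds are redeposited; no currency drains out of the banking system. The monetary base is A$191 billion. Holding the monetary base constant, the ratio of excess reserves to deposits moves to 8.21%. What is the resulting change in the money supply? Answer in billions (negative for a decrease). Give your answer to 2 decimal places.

-331.98 billion

Initially m₁ = 1 / (0.096 + 0.04) ≈ 7.352941, so M₁ = 7.352941 × 191 ≈ 1404.4117 billion.
After the change m₂ = 1 / (0.096 + 0.0821) ≈ 5.614823, so M₂ = 5.614823 × 191 ≈ 1072.4312 billion.
ΔM = M₂ − M₁ = 1072.4312 − 1404.4117 = -331.9805 billion.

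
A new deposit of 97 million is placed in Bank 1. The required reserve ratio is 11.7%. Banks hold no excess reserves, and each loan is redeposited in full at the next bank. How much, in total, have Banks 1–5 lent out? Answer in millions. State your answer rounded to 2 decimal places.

339.10 million

Bank i lends (1 − rr)^i of the original deposit: Bank 1 lends 97·0.8830 = 85.6510, Bank 2 lends 97·0.8830² ≈ 75.6298, and so on.
Summing a geometric series: total = 97·[0.8830·(1 − 0.8830^5) / (1 − 0.8830)] ≈ 339.0982 million.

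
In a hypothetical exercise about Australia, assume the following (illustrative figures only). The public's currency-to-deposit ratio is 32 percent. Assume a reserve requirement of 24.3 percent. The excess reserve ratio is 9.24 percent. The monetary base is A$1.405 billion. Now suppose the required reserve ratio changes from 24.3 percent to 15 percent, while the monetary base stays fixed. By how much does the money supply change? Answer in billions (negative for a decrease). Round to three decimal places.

Initially m₁ = (1 + 0.32) / (0.243 + 0.0924 + 0.32) ≈ 2.01404, so M₁ = 2.01404 × 1.405 ≈ 2.8297 billion.
After the change m₂ = (1 + 0.32) / (0.15 + 0.0924 + 0.32) ≈ 2.34708, so M₂ = 2.34708 × 1.405 ≈ 3.2976 billion.
ΔM = M₂ − M₁ = 3.2976 − 2.8297 = 0.4679 billion.

A$0.468 billion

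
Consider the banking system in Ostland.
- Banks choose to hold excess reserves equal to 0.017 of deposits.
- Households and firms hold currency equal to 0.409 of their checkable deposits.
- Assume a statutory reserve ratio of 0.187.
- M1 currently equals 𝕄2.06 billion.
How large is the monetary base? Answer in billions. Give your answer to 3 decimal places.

𝕄0.896 billion

The money multiplier is m = (1 + c) / (rr + e + c) = (1 + 0.409) / (0.187 + 0.017 + 0.409) ≈ 2.29853.
MB = M / m = 2.06 / 2.29853 ≈ 0.8962 billion.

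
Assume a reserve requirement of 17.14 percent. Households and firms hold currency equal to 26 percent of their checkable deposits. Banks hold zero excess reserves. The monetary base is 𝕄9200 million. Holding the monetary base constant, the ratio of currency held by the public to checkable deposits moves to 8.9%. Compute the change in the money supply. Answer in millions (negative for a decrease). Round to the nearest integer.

𝕄11604 million

Initially m₁ = (1 + 0.26) / (0.1714 + 0.26) ≈ 2.92072, so M₁ = 2.92072 × 9200 = 26870.624 million.
After the change m₂ = (1 + 0.089) / (0.1714 + 0.089) ≈ 4.18203, so M₂ = 4.18203 × 9200 = 38474.676 million.
ΔM = M₂ − M₁ = 38474.676 − 26870.624 = 11604.052 million.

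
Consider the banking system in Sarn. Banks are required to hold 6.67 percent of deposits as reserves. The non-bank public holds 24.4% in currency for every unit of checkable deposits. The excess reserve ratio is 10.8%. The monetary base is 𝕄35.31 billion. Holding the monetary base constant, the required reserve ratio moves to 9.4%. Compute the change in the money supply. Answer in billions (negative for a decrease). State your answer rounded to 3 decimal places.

-6.422 billion

Initially m₁ = (1 + 0.244) / (0.0667 + 0.108 + 0.244) ≈ 2.971101, so M₁ = 2.971101 × 35.31 ≈ 104.9096 billion.
After the change m₂ = (1 + 0.244) / (0.094 + 0.108 + 0.244) ≈ 2.789238, so M₂ = 2.789238 × 35.31 ≈ 98.488 billion.
ΔM = M₂ − M₁ = 98.488 − 104.9096 = -6.4216 billion.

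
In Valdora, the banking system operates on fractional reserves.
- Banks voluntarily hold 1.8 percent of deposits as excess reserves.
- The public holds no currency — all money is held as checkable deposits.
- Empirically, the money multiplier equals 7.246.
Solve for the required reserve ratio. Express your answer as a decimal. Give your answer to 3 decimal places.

0.120

Using m = 7.246. Since m = (1 + c)/(c + rr + e), the denominator satisfies c + rr + e = (1 + c)/m = (1 + 0) / 7.246 ≈ 0.138007.
With c = 0 and e = 0.018, the required reserve ratio is 0.138007 − 0 − 0.018 = 0.120007.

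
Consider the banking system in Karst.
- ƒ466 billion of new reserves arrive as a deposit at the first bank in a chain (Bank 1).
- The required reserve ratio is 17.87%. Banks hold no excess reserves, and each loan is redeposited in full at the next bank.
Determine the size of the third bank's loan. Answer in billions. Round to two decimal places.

ƒ258.16 billion

Each bank lends a fraction (1 − rr) = 0.8213 of the deposit it receives, so Bank 3 receives 466·0.8213^2 and lends 466·0.8213^3 ≈ 258.1614 billion.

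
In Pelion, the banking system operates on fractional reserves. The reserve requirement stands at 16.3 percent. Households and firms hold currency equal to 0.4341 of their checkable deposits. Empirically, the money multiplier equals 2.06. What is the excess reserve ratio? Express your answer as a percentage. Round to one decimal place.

Using m = 2.06. Since m = (1 + c)/(c + rr + e), the denominator satisfies c + rr + e = (1 + c)/m = (1 + 0.4341) / 2.06 ≈ 0.696165.
With c = 0.4341 and rr = 0.163, the excess reserve ratio is 0.696165 − 0.4341 − 0.163 = 0.099065.

9.9%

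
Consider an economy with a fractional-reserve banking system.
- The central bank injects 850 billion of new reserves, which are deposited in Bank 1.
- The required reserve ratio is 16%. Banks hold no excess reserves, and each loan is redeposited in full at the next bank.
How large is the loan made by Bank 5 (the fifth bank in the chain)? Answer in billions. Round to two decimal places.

Each bank lends a fraction (1 − rr) = 0.8400 of the deposit it receives, so Bank 5 receives 850·0.8400^4 and lends 850·0.8400^5 ≈ 355.4802 billion.

355.48 billion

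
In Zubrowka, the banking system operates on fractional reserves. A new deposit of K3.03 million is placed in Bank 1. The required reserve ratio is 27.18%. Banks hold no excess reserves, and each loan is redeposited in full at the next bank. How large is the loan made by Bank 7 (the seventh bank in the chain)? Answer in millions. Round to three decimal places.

K0.329 million

Each bank lends a fraction (1 − rr) = 0.7282 of the deposit it receives, so Bank 7 receives 3.03·0.7282^6 and lends 3.03·0.7282^7 ≈ 0.3290 million.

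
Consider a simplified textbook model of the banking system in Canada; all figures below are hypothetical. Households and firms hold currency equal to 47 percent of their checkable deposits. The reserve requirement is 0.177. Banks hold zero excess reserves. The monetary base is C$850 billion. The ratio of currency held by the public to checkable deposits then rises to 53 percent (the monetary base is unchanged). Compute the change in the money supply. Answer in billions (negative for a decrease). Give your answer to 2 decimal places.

Initially m₁ = (1 + 0.47) / (0.177 + 0.47) ≈ 2.272025, so M₁ = 2.272025 × 850 ≈ 1931.2213 billion.
After the change m₂ = (1 + 0.53) / (0.177 + 0.53) ≈ 2.164074, so M₂ = 2.164074 × 850 = 1839.4629 billion.
ΔM = M₂ − M₁ = 1839.4629 − 1931.2213 = -91.7584 billion.

-91.76 billion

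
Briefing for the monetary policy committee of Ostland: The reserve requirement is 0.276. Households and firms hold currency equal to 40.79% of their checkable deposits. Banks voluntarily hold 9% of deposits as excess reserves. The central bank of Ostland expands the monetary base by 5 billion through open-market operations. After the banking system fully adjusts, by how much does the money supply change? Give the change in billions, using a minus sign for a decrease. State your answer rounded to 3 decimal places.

The money multiplier is m = (1 + c) / (rr + e + c) = (1 + 0.4079) / (0.276 + 0.09 + 0.4079) ≈ 1.81923.
The purchase adds 5 billion of base, so ΔM = m × ΔMB = 1.81923 × (+5) ≈ 9.0961 billion.

9.096 billion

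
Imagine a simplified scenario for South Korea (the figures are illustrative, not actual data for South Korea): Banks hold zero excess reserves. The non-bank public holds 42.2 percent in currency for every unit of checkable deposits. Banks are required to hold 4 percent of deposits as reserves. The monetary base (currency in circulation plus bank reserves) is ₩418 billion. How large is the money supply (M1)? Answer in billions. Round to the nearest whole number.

₩1287 billion

The money multiplier is m = (1 + c) / (rr + c) = (1 + 0.422) / (0.04 + 0.422) ≈ 3.0779.
So M = m × MB = 3.0779 × 418 = 1286.5622 billion.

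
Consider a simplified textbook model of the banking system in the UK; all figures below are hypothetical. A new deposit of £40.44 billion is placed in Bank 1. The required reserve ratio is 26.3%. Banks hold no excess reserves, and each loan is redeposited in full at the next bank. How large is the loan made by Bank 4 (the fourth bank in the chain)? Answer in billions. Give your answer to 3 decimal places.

Each bank lends a fraction (1 − rr) = 0.7370 of the deposit it receives, so Bank 4 receives 40.44·0.7370^3 and lends 40.44·0.7370^4 ≈ 11.9311 billion.

£11.931 billion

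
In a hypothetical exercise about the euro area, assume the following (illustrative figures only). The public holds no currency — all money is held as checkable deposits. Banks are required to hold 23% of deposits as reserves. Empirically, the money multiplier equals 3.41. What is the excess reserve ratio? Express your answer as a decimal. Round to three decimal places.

Using m = 3.41. Since m = (1 + c)/(c + rr + e), the denominator satisfies c + rr + e = (1 + c)/m = (1 + 0) / 3.41 ≈ 0.293255.
With c = 0 and rr = 0.23, the excess reserve ratio is 0.293255 − 0 − 0.23 = 0.063255.

0.063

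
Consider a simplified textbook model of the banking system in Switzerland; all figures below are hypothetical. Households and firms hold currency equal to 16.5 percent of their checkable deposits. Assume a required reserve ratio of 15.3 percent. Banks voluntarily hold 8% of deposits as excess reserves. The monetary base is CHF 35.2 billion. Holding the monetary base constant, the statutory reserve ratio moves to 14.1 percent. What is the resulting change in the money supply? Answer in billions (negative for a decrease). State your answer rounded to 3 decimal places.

CHF 3.203 billion

Initially m₁ = (1 + 0.165) / (0.153 + 0.08 + 0.165) ≈ 2.927136, so M₁ = 2.927136 × 35.2 ≈ 103.0352 billion.
After the change m₂ = (1 + 0.165) / (0.141 + 0.08 + 0.165) ≈ 3.018135, so M₂ = 3.018135 × 35.2 ≈ 106.2384 billion.
ΔM = M₂ − M₁ = 106.2384 − 103.0352 = 3.2032 billion.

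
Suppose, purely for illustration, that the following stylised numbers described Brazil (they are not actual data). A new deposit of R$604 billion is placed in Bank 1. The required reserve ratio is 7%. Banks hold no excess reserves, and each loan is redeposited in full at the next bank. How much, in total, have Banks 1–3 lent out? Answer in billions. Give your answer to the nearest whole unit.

Bank i lends (1 − rr)^i of the original deposit: Bank 1 lends 604·0.9300 = 561.7200, Bank 2 lends 604·0.9300² = 522.3996, and so on.
Summing a geometric series: total = 604·[0.9300·(1 − 0.9300^3) / (1 − 0.9300)] ≈ 1569.9512 billion.

R$1570 billion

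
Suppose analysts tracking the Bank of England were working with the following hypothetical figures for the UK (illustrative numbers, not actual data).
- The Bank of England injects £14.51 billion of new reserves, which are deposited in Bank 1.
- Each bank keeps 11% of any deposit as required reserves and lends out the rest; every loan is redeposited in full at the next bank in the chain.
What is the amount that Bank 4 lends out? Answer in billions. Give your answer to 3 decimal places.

£9.104 billion

Each bank lends a fraction (1 − rr) = 0.8900 of the deposit it receives, so Bank 4 receives 14.51·0.8900^3 and lends 14.51·0.8900^4 ≈ 9.1039 billion.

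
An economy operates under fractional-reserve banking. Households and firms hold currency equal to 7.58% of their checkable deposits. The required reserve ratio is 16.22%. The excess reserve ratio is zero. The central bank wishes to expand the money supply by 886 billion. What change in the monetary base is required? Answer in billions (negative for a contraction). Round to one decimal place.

196.0 billion

The money multiplier is m = (1 + c) / (rr + c) = (1 + 0.0758) / (0.1622 + 0.0758) ≈ 4.52017.
ΔMB = ΔM / m = (+886) / 4.52017 ≈ 196.0103 billion.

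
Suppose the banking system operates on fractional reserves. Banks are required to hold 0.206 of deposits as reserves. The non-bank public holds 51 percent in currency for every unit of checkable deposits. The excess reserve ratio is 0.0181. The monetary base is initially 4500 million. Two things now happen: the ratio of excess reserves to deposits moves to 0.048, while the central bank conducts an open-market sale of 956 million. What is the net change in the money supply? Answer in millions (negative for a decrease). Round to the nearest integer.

Before: m₁ = (1 + 0.51) / (0.206 + 0.0181 + 0.51) ≈ 2.05694, MB₁ = 4500, so M₁ = 2.05694 × 4500 = 9256.23 million.
After: m₂ = (1 + 0.51) / (0.206 + 0.048 + 0.51) ≈ 1.97644, MB₂ = 4500 − 956 = 3544, so M₂ = 1.97644 × 3544 ≈ 7004.5034 million.
ΔM = M₂ − M₁ = 7004.5034 − 9256.23 = -2251.7266 million.

-2252 million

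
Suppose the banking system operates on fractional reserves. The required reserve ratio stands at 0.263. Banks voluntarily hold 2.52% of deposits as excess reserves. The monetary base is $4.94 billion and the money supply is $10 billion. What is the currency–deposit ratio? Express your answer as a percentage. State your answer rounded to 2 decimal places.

Using m = M/MB = 10/4.94 ≈ 2.024291. From m = (1 + c)/(c + rr + e), rearranging gives 1 + c = m·(c + rr + e), so c·(1 − m) = m·(rr + e) − 1.
Hence c = [m·(rr + e) − 1]/(1 − m) = [2.024291 × (0.263 + 0.0252) − 1] / (1 − 2.024291) ≈ 0.406720.

40.67%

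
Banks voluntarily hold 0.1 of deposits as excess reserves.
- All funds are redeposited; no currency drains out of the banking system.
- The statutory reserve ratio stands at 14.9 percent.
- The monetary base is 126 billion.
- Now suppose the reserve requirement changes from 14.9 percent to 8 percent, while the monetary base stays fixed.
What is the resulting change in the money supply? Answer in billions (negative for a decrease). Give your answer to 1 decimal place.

Initially m₁ = 1 / (0.149 + 0.1) ≈ 4.01606, so M₁ = 4.01606 × 126 ≈ 506.0236 billion.
After the change m₂ = 1 / (0.08 + 0.1) ≈ 5.55556, so M₂ = 5.55556 × 126 ≈ 700.0006 billion.
ΔM = M₂ − M₁ = 700.0006 − 506.0236 = 193.977 billion.

194.0 billion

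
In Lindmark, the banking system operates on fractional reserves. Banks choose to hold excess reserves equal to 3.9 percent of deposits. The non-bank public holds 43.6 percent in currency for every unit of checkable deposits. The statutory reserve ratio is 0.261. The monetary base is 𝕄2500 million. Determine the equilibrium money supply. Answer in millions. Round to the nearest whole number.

The money multiplier is m = (1 + c) / (rr + e + c) = (1 + 0.436) / (0.261 + 0.039 + 0.436) ≈ 1.95109.
So M = m × MB = 1.95109 × 2500 = 4877.725 million.

𝕄4878 million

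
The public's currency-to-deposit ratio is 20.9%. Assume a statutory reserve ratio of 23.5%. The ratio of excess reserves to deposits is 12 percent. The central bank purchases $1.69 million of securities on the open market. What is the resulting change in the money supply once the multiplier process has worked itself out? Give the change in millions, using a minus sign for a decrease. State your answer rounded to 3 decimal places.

$3.623 million

The money multiplier is m = (1 + c) / (rr + e + c) = (1 + 0.209) / (0.235 + 0.12 + 0.209) ≈ 2.14362.
The purchase adds 1.69 million of base, so ΔM = m × ΔMB = 2.14362 × (+1.69) ≈ 3.6227 million.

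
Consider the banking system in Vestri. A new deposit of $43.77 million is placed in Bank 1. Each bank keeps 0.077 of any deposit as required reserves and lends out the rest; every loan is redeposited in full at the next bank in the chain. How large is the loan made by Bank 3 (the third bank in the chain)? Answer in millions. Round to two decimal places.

Each bank lends a fraction (1 − rr) = 0.9230 of the deposit it receives, so Bank 3 receives 43.77·0.9230^2 and lends 43.77·0.9230^3 ≈ 34.4177 million.

$34.42 million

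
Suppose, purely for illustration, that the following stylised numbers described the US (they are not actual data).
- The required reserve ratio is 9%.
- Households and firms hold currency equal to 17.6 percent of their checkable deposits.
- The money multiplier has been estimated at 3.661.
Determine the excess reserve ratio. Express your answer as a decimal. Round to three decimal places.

0.055

Using m = 3.661. Since m = (1 + c)/(c + rr + e), the denominator satisfies c + rr + e = (1 + c)/m = (1 + 0.176) / 3.661 ≈ 0.321224.
With c = 0.176 and rr = 0.09, the excess reserve ratio is 0.321224 − 0.176 − 0.09 = 0.055224.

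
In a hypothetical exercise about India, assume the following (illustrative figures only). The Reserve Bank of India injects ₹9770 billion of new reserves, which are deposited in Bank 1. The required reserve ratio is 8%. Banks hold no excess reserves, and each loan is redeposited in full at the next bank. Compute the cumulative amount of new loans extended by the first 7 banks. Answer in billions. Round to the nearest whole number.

Bank i lends (1 − rr)^i of the original deposit: Bank 1 lends 9770·0.9200 = 8988.4000, Bank 2 lends 9770·0.9200² = 8269.3280, and so on.
Summing a geometric series: total = 9770·[0.9200·(1 − 0.9200^7) / (1 − 0.9200)] ≈ 49678.1451 billion.

₹49678 billion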